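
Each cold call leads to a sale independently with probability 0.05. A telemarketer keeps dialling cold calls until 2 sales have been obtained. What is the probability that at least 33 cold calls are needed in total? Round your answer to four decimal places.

0.5200

Needing more than 32 cold calls ⇔ fewer than 2 successes in the first 32. With X ~ Binomial(32, 0.05), P(Y > 32) = P(X ≤ 1).
  k=0: C(32,0)·0.05^0·0.95^32 = 0.193711
  k=1: C(32,1)·0.05^1·0.95^31 = 0.326251
P(X ≤ 1) = 0.519962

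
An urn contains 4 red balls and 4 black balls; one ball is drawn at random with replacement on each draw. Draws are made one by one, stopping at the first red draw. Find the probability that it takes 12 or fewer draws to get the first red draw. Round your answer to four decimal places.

0.9998

Y = number of draws to the first success; geometric, p = 0.50.
P(Y ≤ 12) = 1 − (1−p)^12 = 1 − 0.000244 = 0.999756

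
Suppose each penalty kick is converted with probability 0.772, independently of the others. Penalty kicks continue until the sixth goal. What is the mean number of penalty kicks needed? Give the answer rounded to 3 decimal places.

7.772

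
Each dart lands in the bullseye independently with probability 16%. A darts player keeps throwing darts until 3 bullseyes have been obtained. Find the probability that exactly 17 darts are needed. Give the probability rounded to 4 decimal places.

0.0428

Y = trial on which the third success occurs; negative binomial, r=3, p=0.16.
P(Y=17) = C(16,2) · p^3 · (1−p)^14
= 120 · 0.004096 · 0.087078 = 0.042801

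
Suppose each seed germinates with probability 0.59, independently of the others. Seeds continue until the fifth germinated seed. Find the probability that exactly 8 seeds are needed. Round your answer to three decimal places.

Y = trial on which the fifth success occurs; negative binomial, r=5, p=0.59.
P(Y=8) = C(7,4) · p^5 · (1−p)^3
= 35 · 0.071492 · 0.068921 = 0.17246

0.172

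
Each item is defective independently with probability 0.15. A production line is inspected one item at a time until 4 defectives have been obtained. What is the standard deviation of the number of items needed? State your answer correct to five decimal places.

Y = total items until the fourth success; negative binomial with r=4, p=0.15.
SD(Y) = √[r(1−p)/p²] = √(151.1111111) = 12.2927259

12.29273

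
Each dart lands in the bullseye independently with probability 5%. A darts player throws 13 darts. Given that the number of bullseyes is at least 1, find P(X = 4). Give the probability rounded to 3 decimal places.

X ~ Binomial(13, 0.05). Want P(X=4 | X≥1) = P(X=4) / P(X≥1).
P(X=4) = C(13,4)·0.05^4·0.95^9 = 0.00282
P(X≥1) = 1 − 0.51334 = 0.48666
Ratio = 0.00282 / 0.48666 = 0.00579

0.006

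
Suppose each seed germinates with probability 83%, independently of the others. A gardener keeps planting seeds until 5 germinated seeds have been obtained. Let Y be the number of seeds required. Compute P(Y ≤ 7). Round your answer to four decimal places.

Finishing within 7 seeds ⇔ at least 5 successes in the first 7. With X ~ Binomial(7, 0.83), P(Y ≤ 7) = 1 − P(X ≤ 4).
  k=0: C(7,0)·0.83^0·0.17^7 = 0.000004
  k=1: C(7,1)·0.83^1·0.17^6 = 0.000140
  k=2: C(7,2)·0.83^2·0.17^5 = 0.002054
  k=3: C(7,3)·0.83^3·0.17^4 = 0.016715
  k=4: C(7,4)·0.83^4·0.17^3 = 0.081607
1 − 0.100520 = 0.899480

0.8995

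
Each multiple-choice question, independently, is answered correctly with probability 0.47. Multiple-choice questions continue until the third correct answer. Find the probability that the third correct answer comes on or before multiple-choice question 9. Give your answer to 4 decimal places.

Finishing within 9 multiple-choice questions ⇔ at least 3 successes in the first 9. With X ~ Binomial(9, 0.47), P(Y ≤ 9) = 1 − P(X ≤ 2).
  k=0: C(9,0)·0.47^0·0.53^9 = 0.003300
  k=1: C(9,1)·0.47^1·0.53^8 = 0.026336
  k=2: C(9,2)·0.47^2·0.53^7 = 0.093418
1 − 0.123053 = 0.876947

0.8769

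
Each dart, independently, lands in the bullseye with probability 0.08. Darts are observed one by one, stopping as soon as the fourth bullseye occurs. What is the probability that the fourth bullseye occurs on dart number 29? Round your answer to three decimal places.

0.017

Y = trial on which the fourth success occurs; negative binomial, r=4, p=0.08.
P(Y=29) = C(28,3) · p^4 · (1−p)^25
= 3276 · 4.096e-05 · 0.12436 = 0.01669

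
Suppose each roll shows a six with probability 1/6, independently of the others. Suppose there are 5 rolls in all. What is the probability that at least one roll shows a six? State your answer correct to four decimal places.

P(at least one) = 1 − P(none) = 1 − (1 − 0.166667)^5
= 1 − 0.401878 = 0.598122

0.5981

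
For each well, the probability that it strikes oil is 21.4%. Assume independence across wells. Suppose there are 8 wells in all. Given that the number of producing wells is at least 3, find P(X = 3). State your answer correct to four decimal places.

X ~ Binomial(8, 0.214). Want P(X=3 | X≥3) = P(X=3) / P(X≥3).
P(X=3) = C(8,3)·0.214^3·0.786^5 = 0.164643
P(X≥3) = 1 − 0.145673 − 0.317294 − 0.302358 = 0.234675
Ratio = 0.164643 / 0.234675 = 0.701576

0.7016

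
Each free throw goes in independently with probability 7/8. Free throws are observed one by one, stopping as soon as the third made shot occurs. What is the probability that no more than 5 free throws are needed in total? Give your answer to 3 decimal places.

0.984

Finishing within 5 free throws ⇔ at least 3 successes in the first 5. With X ~ Binomial(5, 0.875), P(Y ≤ 5) = 1 − P(X ≤ 2).
  k=0: C(5,0)·0.875^0·0.125^5 = 0.00003
  k=1: C(5,1)·0.875^1·0.125^4 = 0.00107
  k=2: C(5,2)·0.875^2·0.125^3 = 0.01495
1 − 0.01605 = 0.98395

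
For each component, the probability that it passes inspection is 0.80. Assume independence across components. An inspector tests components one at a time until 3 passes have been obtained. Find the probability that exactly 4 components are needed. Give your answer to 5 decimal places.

0.30720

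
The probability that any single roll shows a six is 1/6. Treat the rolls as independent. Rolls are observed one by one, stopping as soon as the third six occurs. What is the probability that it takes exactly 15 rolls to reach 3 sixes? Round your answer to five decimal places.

Y = trial on which the third success occurs; negative binomial, r=3, p=0.166667.
P(Y=15) = C(14,2) · p^3 · (1−p)^12
= 91 · 0.0046296 · 0.11216 = 0.0472512

0.04725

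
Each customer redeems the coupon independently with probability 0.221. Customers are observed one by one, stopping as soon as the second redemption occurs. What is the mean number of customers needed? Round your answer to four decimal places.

Y = total customers until the second success; negative binomial with r=2, p=0.221.
E[Y] = r / p = 2 / 0.221 = 9.049774

9.0498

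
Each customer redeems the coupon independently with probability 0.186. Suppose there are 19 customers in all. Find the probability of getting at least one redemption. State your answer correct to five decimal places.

0.97996

P(at least one) = 1 − P(none) = 1 − (1 − 0.186)^19
= 1 − 0.0200384 = 0.9799616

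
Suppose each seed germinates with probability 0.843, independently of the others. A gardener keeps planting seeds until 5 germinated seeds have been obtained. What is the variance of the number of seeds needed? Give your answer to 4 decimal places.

Y = total seeds until the fifth success; negative binomial with r=5, p=0.843.
Var(Y) = r(1−p)/p² = 5·0.157 / 0.843² = 1.104624

1.1046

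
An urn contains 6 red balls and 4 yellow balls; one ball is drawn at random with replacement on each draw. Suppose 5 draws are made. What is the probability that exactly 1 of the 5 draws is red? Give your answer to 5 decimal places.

X ~ Binomial(n=5, p=0.60).
P(X=1) = C(5,1) · p^1 · (1−p)^4
= 5 · 0.6 · 0.0256 = 0.0768000

0.07680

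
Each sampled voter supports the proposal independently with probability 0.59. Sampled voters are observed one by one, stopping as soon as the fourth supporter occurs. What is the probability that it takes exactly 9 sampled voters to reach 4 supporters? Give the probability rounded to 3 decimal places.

Y = trial on which the fourth success occurs; negative binomial, r=4, p=0.59.
P(Y=9) = C(8,3) · p^4 · (1−p)^5
= 56 · 0.12117 · 0.011586 = 0.07862

0.079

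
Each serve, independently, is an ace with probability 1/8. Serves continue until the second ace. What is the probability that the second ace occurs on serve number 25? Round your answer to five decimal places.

Y = trial on which the second success occurs; negative binomial, r=2, p=0.125.
P(Y=25) = C(24,1) · p^2 · (1−p)^23
= 24 · 0.015625 · 0.046364 = 0.0173867

0.01739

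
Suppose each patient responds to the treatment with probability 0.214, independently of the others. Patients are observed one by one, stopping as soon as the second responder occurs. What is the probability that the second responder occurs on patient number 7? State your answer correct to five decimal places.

0.08243

Y = trial on which the second success occurs; negative binomial, r=2, p=0.214.
P(Y=7) = C(6,1) · p^2 · (1−p)^5
= 6 · 0.045796 · 0.29999 = 0.0824312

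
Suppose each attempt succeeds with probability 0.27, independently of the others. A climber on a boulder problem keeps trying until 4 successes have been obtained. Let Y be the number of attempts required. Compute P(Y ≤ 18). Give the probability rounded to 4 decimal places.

0.7578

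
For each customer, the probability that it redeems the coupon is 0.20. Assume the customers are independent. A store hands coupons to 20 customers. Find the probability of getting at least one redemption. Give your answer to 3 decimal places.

P(at least one) = 1 − P(none) = 1 − (1 − 0.20)^20
= 1 − 0.01153 = 0.98847

0.988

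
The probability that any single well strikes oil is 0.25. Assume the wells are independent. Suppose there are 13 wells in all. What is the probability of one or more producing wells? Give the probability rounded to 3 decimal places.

0.976

P(at least one) = 1 − P(none) = 1 − (1 − 0.25)^13
= 1 − 0.02376 = 0.97624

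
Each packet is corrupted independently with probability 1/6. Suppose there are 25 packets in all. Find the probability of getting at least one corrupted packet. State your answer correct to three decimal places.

0.990

P(at least one) = 1 − P(none) = 1 − (1 − 0.166667)^25
= 1 − 0.01048 = 0.98952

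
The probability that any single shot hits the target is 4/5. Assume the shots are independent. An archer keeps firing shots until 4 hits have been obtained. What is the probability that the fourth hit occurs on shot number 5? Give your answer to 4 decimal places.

Y = trial on which the fourth success occurs; negative binomial, r=4, p=0.80.
P(Y=5) = C(4,3) · p^4 · (1−p)^1
= 4 · 0.4096 · 0.2 = 0.327680

0.3277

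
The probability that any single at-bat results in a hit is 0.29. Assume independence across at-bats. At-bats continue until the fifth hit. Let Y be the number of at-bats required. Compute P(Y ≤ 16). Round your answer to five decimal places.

Finishing within 16 at-bats ⇔ at least 5 successes in the first 16. With X ~ Binomial(16, 0.29), P(Y ≤ 16) = 1 − P(X ≤ 4).
  k=0: C(16,0)·0.29^0·0.71^16 = 0.0041700
  k=1: C(16,1)·0.29^1·0.71^15 = 0.0272517
  k=2: C(16,2)·0.29^2·0.71^14 = 0.0834822
  k=3: C(16,3)·0.29^3·0.71^13 = 0.1591258
  k=4: C(16,4)·0.29^4·0.71^12 = 0.2112339
1 − 0.4852636 = 0.5147364

0.51474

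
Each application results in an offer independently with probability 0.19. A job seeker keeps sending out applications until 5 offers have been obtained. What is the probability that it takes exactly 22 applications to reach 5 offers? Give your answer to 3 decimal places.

0.041

Y = trial on which the fifth success occurs; negative binomial, r=5, p=0.19.
P(Y=22) = C(21,4) · p^5 · (1−p)^17
= 5985 · 0.00024761 · 0.027813 = 0.04122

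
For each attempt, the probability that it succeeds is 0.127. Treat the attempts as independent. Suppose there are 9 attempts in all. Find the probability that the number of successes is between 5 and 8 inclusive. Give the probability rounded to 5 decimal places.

X ~ Binomial(9, 0.127); P(5 ≤ X ≤ 8) = Σ C(9,k) p^k (1−p)^(9−k) over k:
  k=5: C(9,5)·0.127^5·0.873^4 = 0.0024179
  k=6: C(9,6)·0.127^6·0.873^3 = 0.0002345
  k=7: C(9,7)·0.127^7·0.873^2 = 0.0000146
  k=8: C(9,8)·0.127^8·0.873^1 = 0.0000005
Total = 0.0026676

0.00267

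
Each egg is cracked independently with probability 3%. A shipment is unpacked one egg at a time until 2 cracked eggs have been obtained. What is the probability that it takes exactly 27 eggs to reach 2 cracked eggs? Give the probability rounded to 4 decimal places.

0.0109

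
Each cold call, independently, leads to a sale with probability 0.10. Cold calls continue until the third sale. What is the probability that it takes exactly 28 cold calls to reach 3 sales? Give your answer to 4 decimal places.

Y = trial on which the third success occurs; negative binomial, r=3, p=0.10.
P(Y=28) = C(27,2) · p^3 · (1−p)^25
= 351 · 0.001 · 0.07179 = 0.025198

0.0252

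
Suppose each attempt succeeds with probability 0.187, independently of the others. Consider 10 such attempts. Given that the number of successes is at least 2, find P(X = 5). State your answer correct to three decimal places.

X ~ Binomial(10, 0.187). Want P(X=5 | X≥2) = P(X=5) / P(X≥2).
P(X=5) = C(10,5)·0.187^5·0.813^5 = 0.02047
P(X≥2) = 1 − 0.12616 − 0.29017 = 0.58367
Ratio = 0.02047 / 0.58367 = 0.03507

0.035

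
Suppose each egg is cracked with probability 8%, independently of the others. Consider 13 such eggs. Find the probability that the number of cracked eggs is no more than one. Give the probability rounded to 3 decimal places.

X ~ Binomial(13, 0.08); P(X ≤ 1) = Σ C(13,k) p^k (1−p)^(13−k) over k:
  k=0: C(13,0)·0.08^0·0.92^13 = 0.33825
  k=1: C(13,1)·0.08^1·0.92^12 = 0.38237
Total = 0.72063

0.721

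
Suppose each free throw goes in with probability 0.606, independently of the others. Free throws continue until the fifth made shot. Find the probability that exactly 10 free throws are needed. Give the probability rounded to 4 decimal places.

Y = trial on which the fifth success occurs; negative binomial, r=5, p=0.606.
P(Y=10) = C(9,4) · p^5 · (1−p)^5
= 126 · 0.081727 · 0.0094947 = 0.097772

0.0978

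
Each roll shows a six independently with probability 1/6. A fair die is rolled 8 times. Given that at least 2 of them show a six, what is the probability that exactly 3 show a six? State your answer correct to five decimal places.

X ~ Binomial(8, 0.166667). Want P(X=3 | X≥2) = P(X=3) / P(X≥2).
P(X=3) = C(8,3)·0.166667^3·0.833333^5 = 0.1041905
P(X≥2) = 1 − 0.2325680 − 0.3721089 = 0.3953231
Ratio = 0.1041905 / 0.3953231 = 0.2635578

0.26356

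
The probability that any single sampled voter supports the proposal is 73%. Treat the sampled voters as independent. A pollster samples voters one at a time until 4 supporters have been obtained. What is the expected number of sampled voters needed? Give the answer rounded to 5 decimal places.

Y = total sampled voters until the fourth success; negative binomial with r=4, p=0.73.
E[Y] = r / p = 4 / 0.73 = 5.4794521

5.47945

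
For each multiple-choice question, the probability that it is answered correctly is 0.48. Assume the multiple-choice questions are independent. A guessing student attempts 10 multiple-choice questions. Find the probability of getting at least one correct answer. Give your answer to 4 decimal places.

0.9986

P(at least one) = 1 − P(none) = 1 − (1 − 0.48)^10
= 1 − 0.001446 = 0.998554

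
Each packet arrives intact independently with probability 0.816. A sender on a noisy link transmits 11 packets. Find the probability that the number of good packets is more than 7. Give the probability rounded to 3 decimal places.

X ~ Binomial(11, 0.816); P(X ≥ 8) = Σ C(11,k) p^k (1−p)^(11−k) over k:
  k=8: C(11,8)·0.816^8·0.184^3 = 0.20205
  k=9: C(11,9)·0.816^9·0.184^2 = 0.29868
  k=10: C(11,10)·0.816^10·0.184^1 = 0.26492
  k=11: C(11,11)·0.816^11·0.184^0 = 0.10681
Total = 0.87246

0.872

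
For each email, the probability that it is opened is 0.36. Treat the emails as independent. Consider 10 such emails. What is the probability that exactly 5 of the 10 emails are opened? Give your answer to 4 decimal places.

X ~ Binomial(n=10, p=0.36).
P(X=5) = C(10,5) · p^5 · (1−p)^5
= 252 · 0.0060466 · 0.10737 = 0.163611

0.1636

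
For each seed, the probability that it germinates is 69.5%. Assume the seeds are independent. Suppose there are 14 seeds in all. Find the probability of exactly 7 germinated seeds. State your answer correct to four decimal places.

0.0660

X ~ Binomial(n=14, p=0.695).
P(X=7) = C(14,7) · p^7 · (1−p)^7
= 3432 · 0.078324 · 0.00024553 = 0.065999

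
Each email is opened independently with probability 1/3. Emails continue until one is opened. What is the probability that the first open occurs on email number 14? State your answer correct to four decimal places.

0.0017

Geometric (trials to first success), p = 0.333333.
P(Y = 14) = (1−p)^13 · p = 0.0051382 · 0.333333 = 0.001713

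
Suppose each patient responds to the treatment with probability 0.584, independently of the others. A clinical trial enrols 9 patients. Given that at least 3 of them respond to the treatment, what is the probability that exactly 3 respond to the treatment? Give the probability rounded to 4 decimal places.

X ~ Binomial(9, 0.584). Want P(X=3 | X≥3) = P(X=3) / P(X≥3).
P(X=3) = C(9,3)·0.584^3·0.416^6 = 0.086712
P(X≥3) = 1 − 0.000373 − 0.004714 − 0.026472 = 0.968441
Ratio = 0.086712 / 0.968441 = 0.089537

0.0895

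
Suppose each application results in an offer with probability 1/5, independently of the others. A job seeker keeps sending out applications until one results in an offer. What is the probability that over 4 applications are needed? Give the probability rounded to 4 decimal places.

0.4096

Y = number of applications to the first success; geometric, p = 0.20.
P(Y > 4) = P(first 4 all fail) = (1−p)^4 = 0.409600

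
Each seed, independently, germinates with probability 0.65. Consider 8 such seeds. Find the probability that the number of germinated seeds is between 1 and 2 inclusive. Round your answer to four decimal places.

X ~ Binomial(8, 0.65); P(1 ≤ X ≤ 2) = Σ C(8,k) p^k (1−p)^(8−k) over k:
  k=1: C(8,1)·0.65^1·0.35^7 = 0.003346
  k=2: C(8,2)·0.65^2·0.35^6 = 0.021747
Total = 0.025092

0.0251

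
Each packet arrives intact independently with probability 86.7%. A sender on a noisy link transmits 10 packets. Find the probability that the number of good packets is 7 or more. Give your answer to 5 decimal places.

X ~ Binomial(10, 0.867); P(X ≥ 7) = Σ C(10,k) p^k (1−p)^(10−k) over k:
  k=7: C(10,7)·0.867^7·0.133^3 = 0.1039609
  k=8: C(10,8)·0.867^8·0.133^2 = 0.2541374
  k=9: C(10,9)·0.867^9·0.133^1 = 0.3681489
  k=10: C(10,10)·0.867^10·0.133^0 = 0.2399888
Total = 0.9662360

0.96624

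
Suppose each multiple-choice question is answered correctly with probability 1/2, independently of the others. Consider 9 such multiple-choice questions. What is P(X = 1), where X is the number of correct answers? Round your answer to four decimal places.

X ~ Binomial(n=9, p=0.50).
P(X=1) = C(9,1) · p^1 · (1−p)^8
= 9 · 0.5 · 0.0039062 = 0.017578

0.0176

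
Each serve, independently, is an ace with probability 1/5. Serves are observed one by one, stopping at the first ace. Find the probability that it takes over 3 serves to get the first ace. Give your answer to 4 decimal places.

Y = number of serves to the first success; geometric, p = 0.20.
P(Y > 3) = P(first 3 all fail) = (1−p)^3 = 0.512000

0.5120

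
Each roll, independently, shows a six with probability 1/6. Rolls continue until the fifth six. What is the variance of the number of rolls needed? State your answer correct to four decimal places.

Y = total rolls until the fifth success; negative binomial with r=5, p=0.166667.
Var(Y) = r(1−p)/p² = 5·0.833333 / 0.166667² = 150.000000

150.0000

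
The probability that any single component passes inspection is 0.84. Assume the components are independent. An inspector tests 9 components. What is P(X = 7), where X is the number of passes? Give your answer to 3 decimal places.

X ~ Binomial(n=9, p=0.84).
P(X=7) = C(9,7) · p^7 · (1−p)^2
= 36 · 0.29509 · 0.0256 = 0.27196

0.272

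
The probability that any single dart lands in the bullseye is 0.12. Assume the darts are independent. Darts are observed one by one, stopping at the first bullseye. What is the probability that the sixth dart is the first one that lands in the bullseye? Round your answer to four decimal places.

0.0633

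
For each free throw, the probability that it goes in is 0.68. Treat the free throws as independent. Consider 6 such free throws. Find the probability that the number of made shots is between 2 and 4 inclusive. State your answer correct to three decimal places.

X ~ Binomial(6, 0.68); P(2 ≤ X ≤ 4) = Σ C(6,k) p^k (1−p)^(6−k) over k:
  k=2: C(6,2)·0.68^2·0.32^4 = 0.07273
  k=3: C(6,3)·0.68^3·0.32^3 = 0.20607
  k=4: C(6,4)·0.68^4·0.32^2 = 0.32842
Total = 0.60721

0.607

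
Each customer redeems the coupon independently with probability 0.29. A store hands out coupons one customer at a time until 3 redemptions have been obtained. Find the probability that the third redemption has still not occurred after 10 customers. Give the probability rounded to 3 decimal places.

Needing more than 10 customers ⇔ fewer than 3 successes in the first 10. With X ~ Binomial(10, 0.29), P(Y > 10) = P(X ≤ 2).
  k=0: C(10,0)·0.29^0·0.71^10 = 0.03255
  k=1: C(10,1)·0.29^1·0.71^9 = 0.13296
  k=2: C(10,2)·0.29^2·0.71^8 = 0.24439
P(X ≤ 2) = 0.40990

0.410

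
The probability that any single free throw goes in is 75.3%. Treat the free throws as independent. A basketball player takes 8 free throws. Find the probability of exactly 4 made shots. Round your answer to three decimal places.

0.084

X ~ Binomial(n=8, p=0.753).
P(X=4) = C(8,4) · p^4 · (1−p)^4
= 70 · 0.3215 · 0.0037221 = 0.08377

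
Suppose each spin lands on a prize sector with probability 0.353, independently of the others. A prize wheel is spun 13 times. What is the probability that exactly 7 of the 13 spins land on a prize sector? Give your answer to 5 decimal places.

0.08597

X ~ Binomial(n=13, p=0.353).
P(X=7) = C(13,7) · p^7 · (1−p)^6
= 1716 · 0.000683 · 0.073354 = 0.0859738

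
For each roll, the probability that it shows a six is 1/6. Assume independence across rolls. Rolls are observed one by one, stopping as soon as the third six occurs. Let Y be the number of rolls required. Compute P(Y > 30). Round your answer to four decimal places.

0.1028

Needing more than 30 rolls ⇔ fewer than 3 successes in the first 30. With X ~ Binomial(30, 0.166667), P(Y > 30) = P(X ≤ 2).
  k=0: C(30,0)·0.166667^0·0.833333^30 = 0.004213
  k=1: C(30,1)·0.166667^1·0.833333^29 = 0.025276
  k=2: C(30,2)·0.166667^2·0.833333^28 = 0.073301
P(X ≤ 2) = 0.102790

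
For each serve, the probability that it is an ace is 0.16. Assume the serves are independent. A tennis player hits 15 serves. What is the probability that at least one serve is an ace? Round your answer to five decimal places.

0.92685

P(at least one) = 1 − P(none) = 1 − (1 − 0.16)^15
= 1 − 0.0731458 = 0.9268542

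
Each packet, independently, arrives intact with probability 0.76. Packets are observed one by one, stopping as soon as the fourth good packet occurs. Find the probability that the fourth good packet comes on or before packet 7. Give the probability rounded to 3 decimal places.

Finishing within 7 packets ⇔ at least 4 successes in the first 7. With X ~ Binomial(7, 0.76), P(Y ≤ 7) = 1 − P(X ≤ 3).
  k=0: C(7,0)·0.76^0·0.24^7 = 0.00005
  k=1: C(7,1)·0.76^1·0.24^6 = 0.00102
  k=2: C(7,2)·0.76^2·0.24^5 = 0.00966
  k=3: C(7,3)·0.76^3·0.24^4 = 0.05097
1 − 0.06170 = 0.93830

0.938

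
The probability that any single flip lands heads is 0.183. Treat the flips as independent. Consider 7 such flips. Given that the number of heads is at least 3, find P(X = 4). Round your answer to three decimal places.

X ~ Binomial(7, 0.183). Want P(X=4 | X≥3) = P(X=4) / P(X≥3).
P(X=4) = C(7,4)·0.183^4·0.817^3 = 0.02141
P(X≥3) = 1 − 0.24297 − 0.38096 − 0.25600 = 0.12007
Ratio = 0.02141 / 0.12007 = 0.17828

0.178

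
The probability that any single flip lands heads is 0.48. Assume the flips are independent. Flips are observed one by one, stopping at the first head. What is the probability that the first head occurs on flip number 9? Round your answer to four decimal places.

Geometric (trials to first success), p = 0.48.
P(Y = 9) = (1−p)^8 · p = 0.005346 · 0.48 = 0.002566

0.0026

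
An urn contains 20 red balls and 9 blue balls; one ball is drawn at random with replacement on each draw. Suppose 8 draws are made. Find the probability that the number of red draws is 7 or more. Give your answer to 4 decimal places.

X ~ Binomial(8, 0.689655); P(X ≥ 7) = Σ C(8,k) p^k (1−p)^(8−k) over k:
  k=7: C(8,7)·0.689655^7·0.310345^1 = 0.184229
  k=8: C(8,8)·0.689655^8·0.310345^0 = 0.051175
Total = 0.235404

0.2354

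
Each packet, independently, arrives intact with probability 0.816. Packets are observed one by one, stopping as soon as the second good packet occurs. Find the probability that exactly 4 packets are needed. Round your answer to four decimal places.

0.0676

Y = trial on which the second success occurs; negative binomial, r=2, p=0.816.
P(Y=4) = C(3,1) · p^2 · (1−p)^2
= 3 · 0.66586 · 0.033856 = 0.067630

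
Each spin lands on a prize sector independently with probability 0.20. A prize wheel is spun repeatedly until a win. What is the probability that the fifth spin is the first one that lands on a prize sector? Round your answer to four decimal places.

Geometric (trials to first success), p = 0.20.
P(Y = 5) = (1−p)^4 · p = 0.4096 · 0.20 = 0.081920

0.0819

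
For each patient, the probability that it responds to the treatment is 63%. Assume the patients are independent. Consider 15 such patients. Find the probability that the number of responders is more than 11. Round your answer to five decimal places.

0.13509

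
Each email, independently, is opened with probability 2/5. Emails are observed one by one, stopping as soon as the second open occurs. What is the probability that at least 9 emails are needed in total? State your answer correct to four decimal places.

0.1064

Needing more than 8 emails ⇔ fewer than 2 successes in the first 8. With X ~ Binomial(8, 0.40), P(Y > 8) = P(X ≤ 1).
  k=0: C(8,0)·0.40^0·0.60^8 = 0.016796
  k=1: C(8,1)·0.40^1·0.60^7 = 0.089580
P(X ≤ 1) = 0.106376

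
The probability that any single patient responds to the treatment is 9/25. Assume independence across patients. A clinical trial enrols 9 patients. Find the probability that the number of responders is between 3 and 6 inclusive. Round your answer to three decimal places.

X ~ Binomial(9, 0.36); P(3 ≤ X ≤ 6) = Σ C(9,k) p^k (1−p)^(9−k) over k:
  k=3: C(9,3)·0.36^3·0.64^6 = 0.26932
  k=4: C(9,4)·0.36^4·0.64^5 = 0.22724
  k=5: C(9,5)·0.36^5·0.64^4 = 0.12782
  k=6: C(9,6)·0.36^6·0.64^3 = 0.04793
Total = 0.67231

0.672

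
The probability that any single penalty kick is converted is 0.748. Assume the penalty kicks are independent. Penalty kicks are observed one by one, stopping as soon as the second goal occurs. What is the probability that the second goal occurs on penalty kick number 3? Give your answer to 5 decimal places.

0.28199

Y = trial on which the second success occurs; negative binomial, r=2, p=0.748.
P(Y=3) = C(2,1) · p^2 · (1−p)^1
= 2 · 0.5595 · 0.252 = 0.2819900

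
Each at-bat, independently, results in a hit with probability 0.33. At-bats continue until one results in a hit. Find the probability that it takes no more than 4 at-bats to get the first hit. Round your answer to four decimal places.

0.7985

Y = number of at-bats to the first success; geometric, p = 0.33.
P(Y ≤ 4) = 1 − (1−p)^4 = 1 − 0.201511 = 0.798489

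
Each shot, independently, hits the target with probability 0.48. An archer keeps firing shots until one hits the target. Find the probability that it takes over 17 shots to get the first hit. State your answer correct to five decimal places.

0.00001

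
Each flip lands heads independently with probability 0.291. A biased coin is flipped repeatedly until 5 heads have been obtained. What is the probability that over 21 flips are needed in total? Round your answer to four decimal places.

Needing more than 21 flips ⇔ fewer than 5 successes in the first 21. With X ~ Binomial(21, 0.291), P(Y > 21) = P(X ≤ 4).
  k=0: C(21,0)·0.291^0·0.709^21 = 0.000730
  k=1: C(21,1)·0.291^1·0.709^20 = 0.006296
  k=2: C(21,2)·0.291^2·0.709^19 = 0.025839
  k=3: C(21,3)·0.291^3·0.709^18 = 0.067168
  k=4: C(21,4)·0.291^4·0.709^17 = 0.124057
P(X ≤ 4) = 0.224091

0.2241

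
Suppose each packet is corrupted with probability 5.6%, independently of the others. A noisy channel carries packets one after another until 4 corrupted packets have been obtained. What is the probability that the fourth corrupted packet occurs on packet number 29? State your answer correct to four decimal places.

0.0076

Y = trial on which the fourth success occurs; negative binomial, r=4, p=0.056.
P(Y=29) = C(28,3) · p^4 · (1−p)^25
= 3276 · 9.8345e-06 · 0.23676 = 0.007628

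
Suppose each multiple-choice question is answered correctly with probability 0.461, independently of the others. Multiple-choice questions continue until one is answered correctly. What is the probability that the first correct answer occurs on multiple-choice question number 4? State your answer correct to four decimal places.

Geometric (trials to first success), p = 0.461.
P(Y = 4) = (1−p)^3 · p = 0.15659 · 0.461 = 0.072188

0.0722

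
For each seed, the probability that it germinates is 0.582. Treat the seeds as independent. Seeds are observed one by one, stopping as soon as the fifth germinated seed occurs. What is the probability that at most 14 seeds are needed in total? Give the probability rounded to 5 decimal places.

0.97543

Finishing within 14 seeds ⇔ at least 5 successes in the first 14. With X ~ Binomial(14, 0.582), P(Y ≤ 14) = 1 − P(X ≤ 4).
  k=0: C(14,0)·0.582^0·0.418^14 = 0.0000050
  k=1: C(14,1)·0.582^1·0.418^13 = 0.0000969
  k=2: C(14,2)·0.582^2·0.418^12 = 0.0008770
  k=3: C(14,3)·0.582^3·0.418^11 = 0.0048844
  k=4: C(14,4)·0.582^4·0.418^10 = 0.0187020
1 − 0.0245653 = 0.9754347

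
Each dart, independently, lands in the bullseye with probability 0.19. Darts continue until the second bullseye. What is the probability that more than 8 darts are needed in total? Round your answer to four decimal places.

0.5330

Needing more than 8 darts ⇔ fewer than 2 successes in the first 8. With X ~ Binomial(8, 0.19), P(Y > 8) = P(X ≤ 1).
  k=0: C(8,0)·0.19^0·0.81^8 = 0.185302
  k=1: C(8,1)·0.19^1·0.81^7 = 0.347727
P(X ≤ 1) = 0.533029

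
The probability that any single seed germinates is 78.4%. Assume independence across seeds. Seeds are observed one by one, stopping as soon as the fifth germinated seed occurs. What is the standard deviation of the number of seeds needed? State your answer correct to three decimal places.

Y = total seeds until the fifth success; negative binomial with r=5, p=0.784.
SD(Y) = √[r(1−p)/p²] = √(1.75708) = 1.32555

1.326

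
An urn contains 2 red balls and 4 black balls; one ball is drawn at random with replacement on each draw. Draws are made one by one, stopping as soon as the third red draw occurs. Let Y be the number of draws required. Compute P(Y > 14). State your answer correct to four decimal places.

0.1053

Needing more than 14 draws ⇔ fewer than 3 successes in the first 14. With X ~ Binomial(14, 0.333333), P(Y > 14) = P(X ≤ 2).
  k=0: C(14,0)·0.333333^0·0.666667^14 = 0.003425
  k=1: C(14,1)·0.333333^1·0.666667^13 = 0.023978
  k=2: C(14,2)·0.333333^2·0.666667^12 = 0.077930
P(X ≤ 2) = 0.105334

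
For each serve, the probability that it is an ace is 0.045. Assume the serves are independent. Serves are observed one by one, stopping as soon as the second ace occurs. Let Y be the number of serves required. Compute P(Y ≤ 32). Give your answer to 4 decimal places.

Finishing within 32 serves ⇔ at least 2 successes in the first 32. With X ~ Binomial(32, 0.045), P(Y ≤ 32) = 1 − P(X ≤ 1).
  k=0: C(32,0)·0.045^0·0.955^32 = 0.229144
  k=1: C(32,1)·0.045^1·0.955^31 = 0.345515
1 − 0.574659 = 0.425341

0.4253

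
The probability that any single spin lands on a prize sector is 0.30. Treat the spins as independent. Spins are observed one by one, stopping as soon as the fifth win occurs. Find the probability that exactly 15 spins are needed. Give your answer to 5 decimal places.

0.06871

Y = trial on which the fifth success occurs; negative binomial, r=5, p=0.30.
P(Y=15) = C(14,4) · p^5 · (1−p)^10
= 1001 · 0.00243 · 0.028248 = 0.0687101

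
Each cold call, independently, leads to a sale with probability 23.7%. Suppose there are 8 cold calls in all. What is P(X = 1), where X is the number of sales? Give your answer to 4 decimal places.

X ~ Binomial(n=8, p=0.237).
P(X=1) = C(8,1) · p^1 · (1−p)^7
= 8 · 0.237 · 0.15055 = 0.285437

0.2854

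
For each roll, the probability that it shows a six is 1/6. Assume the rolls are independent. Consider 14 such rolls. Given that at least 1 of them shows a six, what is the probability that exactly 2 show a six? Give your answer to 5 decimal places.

X ~ Binomial(14, 0.166667). Want P(X=2 | X≥1) = P(X=2) / P(X≥1).
P(X=2) = C(14,2)·0.166667^2·0.833333^12 = 0.2835071
P(X≥1) = 1 − 0.0778866 = 0.9221134
Ratio = 0.2835071 / 0.9221134 = 0.3074536

0.30745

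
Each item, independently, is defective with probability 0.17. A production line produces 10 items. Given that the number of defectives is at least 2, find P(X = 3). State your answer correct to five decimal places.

X ~ Binomial(10, 0.17). Want P(X=3 | X≥2) = P(X=3) / P(X≥2).
P(X=3) = C(10,3)·0.17^3·0.83^7 = 0.1599833
P(X≥2) = 1 − 0.1551604 − 0.3177984 = 0.5270412
Ratio = 0.1599833 / 0.5270412 = 0.3035499

0.30355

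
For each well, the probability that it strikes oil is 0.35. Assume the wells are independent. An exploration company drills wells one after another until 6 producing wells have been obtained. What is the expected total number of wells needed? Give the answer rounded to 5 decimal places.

Y = total wells until the sixth success; negative binomial with r=6, p=0.35.
E[Y] = r / p = 6 / 0.35 = 17.1428571

17.14286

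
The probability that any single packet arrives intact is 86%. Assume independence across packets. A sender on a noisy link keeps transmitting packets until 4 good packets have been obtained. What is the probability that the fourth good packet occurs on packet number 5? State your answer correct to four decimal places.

Y = trial on which the fourth success occurs; negative binomial, r=4, p=0.86.
P(Y=5) = C(4,3) · p^4 · (1−p)^1
= 4 · 0.54701 · 0.14 = 0.306325

0.3063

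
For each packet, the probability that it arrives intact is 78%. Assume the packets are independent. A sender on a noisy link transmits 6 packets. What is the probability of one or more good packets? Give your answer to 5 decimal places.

0.99989

P(at least one) = 1 − P(none) = 1 − (1 − 0.78)^6
= 1 − 0.0001134 = 0.9998866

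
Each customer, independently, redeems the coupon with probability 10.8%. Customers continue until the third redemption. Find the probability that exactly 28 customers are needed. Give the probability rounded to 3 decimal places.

Y = trial on which the third success occurs; negative binomial, r=3, p=0.108.
P(Y=28) = C(27,2) · p^3 · (1−p)^25
= 351 · 0.0012597 · 0.057428 = 0.02539

0.025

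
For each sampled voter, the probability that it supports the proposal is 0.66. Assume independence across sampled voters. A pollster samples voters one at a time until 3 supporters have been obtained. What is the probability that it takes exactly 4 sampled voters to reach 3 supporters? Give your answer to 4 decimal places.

Y = trial on which the third success occurs; negative binomial, r=3, p=0.66.
P(Y=4) = C(3,2) · p^3 · (1−p)^1
= 3 · 0.2875 · 0.34 = 0.293246

0.2932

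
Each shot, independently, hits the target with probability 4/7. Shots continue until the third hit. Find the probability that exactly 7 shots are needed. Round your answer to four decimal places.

Y = trial on which the third success occurs; negative binomial, r=3, p=0.571429.
P(Y=7) = C(6,2) · p^3 · (1−p)^4
= 15 · 0.18659 · 0.033736 = 0.094421

0.0944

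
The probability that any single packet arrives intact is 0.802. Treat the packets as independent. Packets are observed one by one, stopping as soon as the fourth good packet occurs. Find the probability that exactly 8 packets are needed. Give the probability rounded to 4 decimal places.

0.0223

Y = trial on which the fourth success occurs; negative binomial, r=4, p=0.802.
P(Y=8) = C(7,3) · p^4 · (1−p)^4
= 35 · 0.41371 · 0.001537 = 0.022255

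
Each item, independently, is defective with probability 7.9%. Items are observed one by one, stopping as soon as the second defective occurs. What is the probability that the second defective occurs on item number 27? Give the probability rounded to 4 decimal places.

0.0207

Y = trial on which the second success occurs; negative binomial, r=2, p=0.079.
P(Y=27) = C(26,1) · p^2 · (1−p)^25
= 26 · 0.006241 · 0.12779 = 0.020736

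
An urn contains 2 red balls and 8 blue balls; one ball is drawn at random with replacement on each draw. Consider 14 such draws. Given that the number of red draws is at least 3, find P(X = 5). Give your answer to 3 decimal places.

0.156

X ~ Binomial(14, 0.20). Want P(X=5 | X≥3) = P(X=5) / P(X≥3).
P(X=5) = C(14,5)·0.20^5·0.80^9 = 0.08599
P(X≥3) = 1 − 0.04398 − 0.15393 − 0.25014 = 0.55195
Ratio = 0.08599 / 0.55195 = 0.15578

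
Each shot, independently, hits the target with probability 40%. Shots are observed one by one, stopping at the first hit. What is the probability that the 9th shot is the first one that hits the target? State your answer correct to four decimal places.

Geometric (trials to first success), p = 0.40.
P(Y = 9) = (1−p)^8 · p = 0.016796 · 0.40 = 0.006718

0.0067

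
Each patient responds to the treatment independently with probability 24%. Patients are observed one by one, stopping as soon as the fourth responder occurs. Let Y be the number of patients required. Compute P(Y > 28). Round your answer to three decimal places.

0.069

Needing more than 28 patients ⇔ fewer than 4 successes in the first 28. With X ~ Binomial(28, 0.24), P(Y > 28) = P(X ≤ 3).
  k=0: C(28,0)·0.24^0·0.76^28 = 0.00046
  k=1: C(28,1)·0.24^1·0.76^27 = 0.00407
  k=2: C(28,2)·0.24^2·0.76^26 = 0.01734
  k=3: C(28,3)·0.24^3·0.76^25 = 0.04746
P(X ≤ 3) = 0.06933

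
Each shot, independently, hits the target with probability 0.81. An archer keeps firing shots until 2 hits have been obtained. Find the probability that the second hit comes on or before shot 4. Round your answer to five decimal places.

0.97647

Finishing within 4 shots ⇔ at least 2 successes in the first 4. With X ~ Binomial(4, 0.81), P(Y ≤ 4) = 1 − P(X ≤ 1).
  k=0: C(4,0)·0.81^0·0.19^4 = 0.0013032
  k=1: C(4,1)·0.81^1·0.19^3 = 0.0222232
1 − 0.0235264 = 0.9764736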